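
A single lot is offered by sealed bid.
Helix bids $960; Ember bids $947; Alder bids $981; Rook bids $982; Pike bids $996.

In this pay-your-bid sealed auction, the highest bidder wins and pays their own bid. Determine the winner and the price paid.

Bids in order: 996 (Pike) > 982 (Rook) > 981 (Alder) > 960 (Helix) > 947 (Ember)
Pike has the highest bid and pays exactly that: $996.

Pike pays $996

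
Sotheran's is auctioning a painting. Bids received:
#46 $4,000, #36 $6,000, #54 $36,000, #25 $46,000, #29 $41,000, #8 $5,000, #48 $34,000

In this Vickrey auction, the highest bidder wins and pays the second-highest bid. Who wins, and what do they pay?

#25 pays $41,000

Rule: the highest bidder wins and pays the second-highest bid.
Bids in order: 46,000 (#25) > 41,000 (#29) > 36,000 (#54) > 34,000 (#48) > 6,000 (#36) > 5,000 (#8) > …
#25 wins with the highest bid; price is set by the runner-up at $41,000.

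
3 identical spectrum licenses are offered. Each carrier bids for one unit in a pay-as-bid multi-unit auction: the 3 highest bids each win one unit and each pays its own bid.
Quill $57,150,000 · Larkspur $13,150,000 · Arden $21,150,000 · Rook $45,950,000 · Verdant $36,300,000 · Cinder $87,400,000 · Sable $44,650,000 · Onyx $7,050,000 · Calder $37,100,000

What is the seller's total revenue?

Total revenue: $190,500,000

Bids ranked high→low: 87,400,000 (Cinder), 57,150,000 (Quill), 45,950,000 (Rook), 44,650,000 (Sable), 37,100,000 (Calder), …
Winners (3 units): Cinder, Quill, Rook.
Total revenue = 87,400,000 + 57,150,000 + 45,950,000 = $190,500,000.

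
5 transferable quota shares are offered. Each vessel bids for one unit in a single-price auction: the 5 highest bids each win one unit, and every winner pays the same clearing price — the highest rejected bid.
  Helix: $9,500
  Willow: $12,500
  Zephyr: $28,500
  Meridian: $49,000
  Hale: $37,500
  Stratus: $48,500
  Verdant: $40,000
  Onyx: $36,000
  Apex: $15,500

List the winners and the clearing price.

Sorting: 49,000 (Meridian), 48,500 (Stratus), 40,000 (Verdant), 37,500 (Hale), 36,000 (Onyx), 28,500 (Zephyr), 15,500 (Apex), …
Top 5: Meridian, Stratus, Verdant, Hale, Onyx.
Clearing price = highest rejected bid = $28,500.

Meridian, Stratus, Verdant, Hale, Onyx; each pays $28,500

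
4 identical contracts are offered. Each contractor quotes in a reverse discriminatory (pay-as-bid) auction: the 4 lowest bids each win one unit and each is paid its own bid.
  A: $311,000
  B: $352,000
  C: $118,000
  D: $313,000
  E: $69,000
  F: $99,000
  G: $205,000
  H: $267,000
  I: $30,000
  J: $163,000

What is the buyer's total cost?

Bids ranked low→high: 30,000 (I), 69,000 (E), 99,000 (F), 118,000 (C), 163,000 (J), 205,000 (G), …
Winners (4 units): I, E, F, C.
Total cost = 30,000 + 69,000 + 99,000 + 118,000 = $316,000.

Total cost: $316,000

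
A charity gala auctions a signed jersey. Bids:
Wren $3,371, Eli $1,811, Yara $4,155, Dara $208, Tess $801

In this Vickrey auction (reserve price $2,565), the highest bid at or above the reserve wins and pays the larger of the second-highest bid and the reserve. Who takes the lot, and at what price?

Sorting bids: 4,155 (Yara) > 3,371 (Wren) > 1,811 (Eli) > 801 (Tess) > 208 (Dara)
Highest eligible bid: Yara at $4,155.
max(second-highest $3,371, reserve $2,565) = $3,371; the reserve does not bind.

Yara pays $3,371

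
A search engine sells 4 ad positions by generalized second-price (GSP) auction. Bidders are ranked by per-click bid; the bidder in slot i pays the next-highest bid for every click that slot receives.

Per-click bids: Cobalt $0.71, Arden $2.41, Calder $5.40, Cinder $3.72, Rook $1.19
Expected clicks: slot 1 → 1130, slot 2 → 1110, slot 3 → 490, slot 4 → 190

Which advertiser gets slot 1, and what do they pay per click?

Calder; $3.72 per click

Per-click bids in order: $5.40 (Calder) > $3.72 (Cinder) > $2.41 (Arden) > $1.19 (Rook) > $0.71 (Cobalt)
Slot 1 goes to the first-ranked bidder, Calder, who pays the next bid down: $3.72/click.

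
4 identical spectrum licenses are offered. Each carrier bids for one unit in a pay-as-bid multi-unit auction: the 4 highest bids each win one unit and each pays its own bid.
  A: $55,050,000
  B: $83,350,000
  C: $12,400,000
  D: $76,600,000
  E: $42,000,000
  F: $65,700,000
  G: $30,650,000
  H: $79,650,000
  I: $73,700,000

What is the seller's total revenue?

Bids ranked high→low: 83,350,000 (B), 79,650,000 (H), 76,600,000 (D), 73,700,000 (I), 65,700,000 (F), 55,050,000 (A), …
Top 4: B, H, D, I.
Total revenue = 83,350,000 + 79,650,000 + 76,600,000 + 73,700,000 = $313,300,000.

Total revenue: $313,300,000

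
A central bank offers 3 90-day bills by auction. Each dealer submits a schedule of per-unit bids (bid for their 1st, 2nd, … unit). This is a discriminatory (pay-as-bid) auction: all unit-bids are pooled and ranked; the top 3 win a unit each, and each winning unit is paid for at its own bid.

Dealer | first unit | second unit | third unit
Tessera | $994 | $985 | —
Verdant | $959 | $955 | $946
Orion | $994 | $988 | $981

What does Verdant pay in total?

Pooled unit-bids ranked (top 3): 994 (Tessera-1), 994 (Orion-1), 988 (Orion-2)
Next rejected bid: $985 (not a price — pay-as-bid).
Verdant wins no units.

Verdant pays $0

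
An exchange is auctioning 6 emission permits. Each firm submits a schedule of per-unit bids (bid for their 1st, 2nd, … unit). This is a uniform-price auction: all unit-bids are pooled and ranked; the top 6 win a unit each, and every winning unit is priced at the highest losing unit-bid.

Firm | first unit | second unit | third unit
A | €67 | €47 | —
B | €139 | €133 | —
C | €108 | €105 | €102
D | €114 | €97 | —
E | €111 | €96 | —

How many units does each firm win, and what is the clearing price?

B 2, C 2, D 1, E 1; clearing price €102

All unit-bids, highest first — top 6: 139 (B-1), 133 (B-2), 114 (D-1), 111 (E-1), 108 (C-1), 105 (C-2)
Highest rejected unit-bid = €102.
Allocation: B 2, C 2, D 1, E 1.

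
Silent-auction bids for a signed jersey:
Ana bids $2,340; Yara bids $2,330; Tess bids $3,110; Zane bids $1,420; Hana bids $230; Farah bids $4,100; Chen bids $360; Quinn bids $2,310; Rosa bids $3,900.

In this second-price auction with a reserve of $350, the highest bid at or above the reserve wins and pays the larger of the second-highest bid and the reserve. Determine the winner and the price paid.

Farah pays $3,900

Second-price auction with a reserve of $350: the highest bid at or above the reserve wins and pays the larger of the second-highest bid and the reserve.
Bids ranked: 4,100 (Farah) > 3,900 (Rosa) > 3,110 (Tess) > 2,340 (Ana) > 2,330 (Yara) > 2,310 (Quinn) > …
Farah has the top bid at or above the reserve ($4,100).
max(second-highest $3,900, reserve $350) = $3,900; the reserve does not bind.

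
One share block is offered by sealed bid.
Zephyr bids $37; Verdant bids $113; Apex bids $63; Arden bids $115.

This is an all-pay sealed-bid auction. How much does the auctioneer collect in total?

Total revenue: $328

Sorting bids: 115 (Arden) > 113 (Verdant) > 63 (Apex) > 37 (Zephyr)
Arden wins with the top bid; all bids are sunk regardless.
Every bidder forfeits their bid regardless of winning.
Revenue = 37 + 113 + 63 + 115 = $328.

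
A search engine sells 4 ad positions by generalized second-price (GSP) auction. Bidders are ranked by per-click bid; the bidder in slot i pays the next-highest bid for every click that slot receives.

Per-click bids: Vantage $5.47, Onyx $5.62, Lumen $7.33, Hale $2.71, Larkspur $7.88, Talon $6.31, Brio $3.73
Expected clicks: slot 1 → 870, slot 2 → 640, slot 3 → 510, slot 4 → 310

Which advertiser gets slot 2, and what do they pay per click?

Lumen; $6.31 per click

Ranked by bid: $7.88 (Larkspur) > $7.33 (Lumen) > $6.31 (Talon) > $5.62 (Onyx) > $5.47 (Vantage) > …
Slot 2 goes to the second-ranked bidder, Lumen, who pays the next bid down: $6.31/click.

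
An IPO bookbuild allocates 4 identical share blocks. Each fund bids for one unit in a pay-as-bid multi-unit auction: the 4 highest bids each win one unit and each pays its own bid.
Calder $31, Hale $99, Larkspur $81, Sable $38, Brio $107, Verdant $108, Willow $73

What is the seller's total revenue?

Total revenue: $395

Ordering the bids: 108 (Verdant), 107 (Brio), 99 (Hale), 81 (Larkspur), 73 (Willow), 38 (Sable), …
Top 4: Verdant, Brio, Hale, Larkspur.
Total revenue = 108 + 107 + 99 + 81 = $395.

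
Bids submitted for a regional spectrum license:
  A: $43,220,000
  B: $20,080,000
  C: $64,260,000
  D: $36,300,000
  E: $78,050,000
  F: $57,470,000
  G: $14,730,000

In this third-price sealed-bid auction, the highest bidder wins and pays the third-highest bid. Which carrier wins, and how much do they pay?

E pays $57,470,000

Sorting bids: 78,050,000 (E) > 64,260,000 (C) > 57,470,000 (F) > 43,220,000 (A) > 36,300,000 (D) > 20,080,000 (B) > …
E is highest; pays the third-highest bid, $57,470,000.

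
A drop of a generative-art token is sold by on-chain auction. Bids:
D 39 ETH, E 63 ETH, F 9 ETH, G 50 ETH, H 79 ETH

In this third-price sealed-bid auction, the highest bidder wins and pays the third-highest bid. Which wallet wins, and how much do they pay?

H pays 50 ETH

Bids ranked: 79 (H) > 63 (E) > 50 (G) > 39 (D) > 9 (F)
H wins; payment is bid #3 in the ranking = 50 ETH.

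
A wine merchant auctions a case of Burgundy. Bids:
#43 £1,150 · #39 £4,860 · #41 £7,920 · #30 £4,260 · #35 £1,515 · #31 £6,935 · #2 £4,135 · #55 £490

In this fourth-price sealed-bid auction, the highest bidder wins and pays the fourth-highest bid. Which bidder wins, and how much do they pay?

Sorting bids: 7,920 (#41) > 6,935 (#31) > 4,860 (#39) > 4,260 (#30) > 4,135 (#2) > 1,515 (#35) > …
#41 is highest; pays the fourth-highest bid, £4,260.

#41 pays £4,260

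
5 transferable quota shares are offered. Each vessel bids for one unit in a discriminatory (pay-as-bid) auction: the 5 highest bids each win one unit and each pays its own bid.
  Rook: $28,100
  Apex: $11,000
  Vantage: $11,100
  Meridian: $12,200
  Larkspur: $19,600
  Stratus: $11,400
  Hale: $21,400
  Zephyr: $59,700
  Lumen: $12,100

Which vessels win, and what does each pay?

Zephyr $59,700, Rook $28,100, Hale $21,400, Larkspur $19,600, Meridian $12,200

Sorting: 59,700 (Zephyr), 28,100 (Rook), 21,400 (Hale), 19,600 (Larkspur), 12,200 (Meridian), 12,100 (Lumen), 11,400 (Stratus), …
Top 5: Zephyr, Rook, Hale, Larkspur, Meridian.
Each winner pays its own bid: Zephyr $59,700, Rook $28,100, Hale $21,400, Larkspur $19,600, Meridian $12,200.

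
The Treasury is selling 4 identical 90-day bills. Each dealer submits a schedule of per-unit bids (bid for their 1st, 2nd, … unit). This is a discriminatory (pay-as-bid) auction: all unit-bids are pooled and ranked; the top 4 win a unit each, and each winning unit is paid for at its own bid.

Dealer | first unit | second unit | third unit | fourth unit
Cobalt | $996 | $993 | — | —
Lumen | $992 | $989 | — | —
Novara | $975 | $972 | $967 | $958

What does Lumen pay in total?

All unit-bids, highest first — top 4: 996 (Cobalt-1), 993 (Cobalt-2), 992 (Lumen-1), 989 (Lumen-2)
Next rejected bid: $975 (not a price — pay-as-bid).
Lumen's winning unit-bids: 992 + 989 = $1,981.

Lumen pays $1,981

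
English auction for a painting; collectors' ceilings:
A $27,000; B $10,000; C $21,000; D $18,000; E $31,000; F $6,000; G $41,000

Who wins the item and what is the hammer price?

Limits in order: 41,000 (G) > 31,000 (E) > 27,000 (A) > 21,000 (C) > 18,000 (D) > 10,000 (B) > …
E is the last rival to drop out, at $31,000; G remains and wins at that price.

G wins at $31,000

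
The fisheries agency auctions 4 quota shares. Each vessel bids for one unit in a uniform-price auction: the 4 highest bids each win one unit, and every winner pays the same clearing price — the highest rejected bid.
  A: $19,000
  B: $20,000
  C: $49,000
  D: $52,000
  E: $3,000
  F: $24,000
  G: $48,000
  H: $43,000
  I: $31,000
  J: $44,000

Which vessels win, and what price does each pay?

Ordering the bids: 52,000 (D), 49,000 (C), 48,000 (G), 44,000 (J), 43,000 (H), 31,000 (I), …
Top 4: D, C, G, J.
Highest unsuccessful bid: $43,000 → clearing price.

D, C, G, J; each pays $43,000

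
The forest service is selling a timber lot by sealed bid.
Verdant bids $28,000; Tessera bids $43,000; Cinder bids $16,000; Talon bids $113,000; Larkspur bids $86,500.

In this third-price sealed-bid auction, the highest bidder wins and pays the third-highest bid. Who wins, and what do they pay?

Bids in order: 113,000 (Talon) > 86,500 (Larkspur) > 43,000 (Tessera) > 28,000 (Verdant) > 16,000 (Cinder)
Talon wins; payment is bid #3 in the ranking = $43,000.

Talon pays $43,000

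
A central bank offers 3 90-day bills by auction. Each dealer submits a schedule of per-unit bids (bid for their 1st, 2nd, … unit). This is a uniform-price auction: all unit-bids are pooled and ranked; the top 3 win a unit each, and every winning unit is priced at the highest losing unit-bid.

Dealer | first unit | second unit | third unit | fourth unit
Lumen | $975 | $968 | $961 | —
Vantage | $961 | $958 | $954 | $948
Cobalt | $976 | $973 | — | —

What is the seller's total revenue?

Merging the schedules and taking the best 3: 976 (Cobalt-1), 975 (Lumen-1), 973 (Cobalt-2)
The (k+1)-th unit-bid is $968.
Allocation: Cobalt 2, Lumen 1. Every unit priced at $968.
Revenue = 3 × 968 = $2,904.

Total revenue: $2,904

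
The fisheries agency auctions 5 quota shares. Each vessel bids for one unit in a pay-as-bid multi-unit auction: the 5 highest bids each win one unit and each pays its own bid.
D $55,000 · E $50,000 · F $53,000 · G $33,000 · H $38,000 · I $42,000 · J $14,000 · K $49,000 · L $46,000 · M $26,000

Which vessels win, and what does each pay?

D $55,000, F $53,000, E $50,000, K $49,000, L $46,000

Sorting: 55,000 (D), 53,000 (F), 50,000 (E), 49,000 (K), 46,000 (L), 42,000 (I), 38,000 (H), …
The 5 highest are D, F, E, K, L.
Each winner pays its own bid: D $55,000, F $53,000, E $50,000, K $49,000, L $46,000.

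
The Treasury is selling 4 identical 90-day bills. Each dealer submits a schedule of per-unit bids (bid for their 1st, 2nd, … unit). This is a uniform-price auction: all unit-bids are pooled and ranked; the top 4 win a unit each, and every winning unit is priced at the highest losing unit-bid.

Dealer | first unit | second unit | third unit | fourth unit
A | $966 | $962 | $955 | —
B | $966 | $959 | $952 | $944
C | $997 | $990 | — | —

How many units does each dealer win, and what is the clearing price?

Merging the schedules and taking the best 4: 997 (C-1), 990 (C-2), 966 (A-1), 966 (B-1)
The (k+1)-th unit-bid is $962.
Allocation: A 1, B 1, C 2.

A 1, B 1, C 2; clearing price $962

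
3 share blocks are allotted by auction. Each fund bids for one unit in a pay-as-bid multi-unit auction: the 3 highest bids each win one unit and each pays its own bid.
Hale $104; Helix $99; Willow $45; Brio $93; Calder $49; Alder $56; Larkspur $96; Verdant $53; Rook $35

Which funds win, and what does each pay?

Bids ranked high→low: 104 (Hale), 99 (Helix), 96 (Larkspur), 93 (Brio), 56 (Alder), …
Top 3: Hale, Helix, Larkspur.
Each winner pays its own bid: Hale $104, Helix $99, Larkspur $96.

Hale $104, Helix $99, Larkspur $96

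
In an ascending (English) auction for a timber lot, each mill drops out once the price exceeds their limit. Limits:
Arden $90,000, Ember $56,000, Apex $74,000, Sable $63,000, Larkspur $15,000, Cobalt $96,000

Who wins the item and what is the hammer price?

Ascending (English) auction: the price rises until one bidder remains; the winner pays the price at which the last rival dropped out.
Limits ranked: 96,000 (Cobalt) > 90,000 (Arden) > 74,000 (Apex) > 63,000 (Sable) > 56,000 (Ember) > 15,000 (Larkspur)
Arden is the last rival to drop out, at $90,000; Cobalt remains and wins at that price.

Cobalt wins at $90,000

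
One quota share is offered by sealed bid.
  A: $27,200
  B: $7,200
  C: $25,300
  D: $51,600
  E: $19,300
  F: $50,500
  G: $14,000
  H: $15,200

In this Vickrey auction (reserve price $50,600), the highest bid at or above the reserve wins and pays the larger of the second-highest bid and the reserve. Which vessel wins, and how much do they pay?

D pays $50,600

Bids ranked: 51,600 (D) > 50,500 (F) > 27,200 (A) > 25,300 (C) > 19,300 (E) > 15,200 (H) > …
Highest eligible bid: D at $51,600.
max(second-highest $50,500, reserve $50,600) = $50,600.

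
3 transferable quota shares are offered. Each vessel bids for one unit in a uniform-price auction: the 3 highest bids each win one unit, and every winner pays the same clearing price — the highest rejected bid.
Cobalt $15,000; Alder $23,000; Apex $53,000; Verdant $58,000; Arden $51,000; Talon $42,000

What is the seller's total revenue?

Sorting: 58,000 (Verdant), 53,000 (Apex), 51,000 (Arden), 42,000 (Talon), 23,000 (Alder), …
The 3 highest are Verdant, Apex, Arden.
First losing bid is Talon's $42,000, which sets the uniform price.
Total revenue = 3 × $42,000 = $126,000.

Total revenue: $126,000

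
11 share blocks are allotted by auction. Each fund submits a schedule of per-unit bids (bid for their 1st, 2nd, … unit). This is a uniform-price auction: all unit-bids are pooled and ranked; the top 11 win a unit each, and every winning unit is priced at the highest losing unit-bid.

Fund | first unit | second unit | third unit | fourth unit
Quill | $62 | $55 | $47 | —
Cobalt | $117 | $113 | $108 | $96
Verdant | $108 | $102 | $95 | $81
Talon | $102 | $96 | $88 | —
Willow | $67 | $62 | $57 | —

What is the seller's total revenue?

Pooled unit-bids ranked (top 11): 117 (Cobalt-1), 113 (Cobalt-2), 108 (Cobalt-3), 108 (Verdant-1), 102 (Verdant-2), 102 (Talon-1), 96 (Cobalt-4), 96 (Talon-2), 95 (Verdant-3), 88 (Talon-3), 81 (Verdant-4)
First bid not allocated: $67.
Allocation: Cobalt 4, Talon 3, Verdant 4. Every unit priced at $67.
Revenue = 11 × 67 = $737.

Total revenue: $737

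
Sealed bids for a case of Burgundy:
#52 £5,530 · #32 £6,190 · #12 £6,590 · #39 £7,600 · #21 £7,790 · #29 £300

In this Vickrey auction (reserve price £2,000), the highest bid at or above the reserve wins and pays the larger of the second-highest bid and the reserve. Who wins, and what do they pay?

Vickrey auction (reserve price £2,000): the highest bid at or above the reserve wins and pays the larger of the second-highest bid and the reserve.
Bids ranked: 7,790 (#21) > 7,600 (#39) > 6,590 (#12) > 6,190 (#32) > 5,530 (#52) > 300 (#29)
Highest eligible bid: #21 at £7,790.
Second-highest bid £7,600 exceeds the reserve £2,000 → payment £7,600.

#21 pays £7,600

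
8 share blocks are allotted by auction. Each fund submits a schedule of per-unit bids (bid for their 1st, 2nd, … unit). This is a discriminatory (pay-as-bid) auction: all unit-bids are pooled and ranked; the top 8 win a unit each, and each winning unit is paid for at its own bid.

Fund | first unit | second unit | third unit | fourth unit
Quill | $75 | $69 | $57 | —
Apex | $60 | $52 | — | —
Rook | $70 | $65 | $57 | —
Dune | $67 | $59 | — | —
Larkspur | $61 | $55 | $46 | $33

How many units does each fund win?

Apex 1, Dune 2, Larkspur 1, Quill 2, Rook 2

Merging the schedules and taking the best 8: 75 (Quill-1), 70 (Rook-1), 69 (Quill-2), 67 (Dune-1), 65 (Rook-2), 61 (Larkspur-1), 60 (Apex-1), 59 (Dune-2)
Next rejected bid: $57 (not a price — pay-as-bid).
Allocation: Apex 1, Dune 2, Larkspur 1, Quill 2, Rook 2.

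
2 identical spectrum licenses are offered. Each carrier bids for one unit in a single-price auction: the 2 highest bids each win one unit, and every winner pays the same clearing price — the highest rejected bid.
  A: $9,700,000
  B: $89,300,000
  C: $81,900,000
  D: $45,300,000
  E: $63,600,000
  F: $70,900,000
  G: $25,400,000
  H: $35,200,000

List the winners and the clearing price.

B, C; each pays $70,900,000

Bids ranked high→low: 89,300,000 (B), 81,900,000 (C), 70,900,000 (F), 63,600,000 (E), …
Top 2: B, C.
First losing bid is F's $70,900,000, which sets the uniform price.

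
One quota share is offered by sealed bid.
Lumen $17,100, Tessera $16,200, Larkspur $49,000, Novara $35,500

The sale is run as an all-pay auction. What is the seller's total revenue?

Total revenue: $117,800

Bids ranked: 49,000 (Larkspur) > 35,500 (Novara) > 17,100 (Lumen) > 16,200 (Tessera)
Every bidder forfeits their bid regardless of winning.
Revenue = 17,100 + 16,200 + 49,000 + 35,500 = $117,800.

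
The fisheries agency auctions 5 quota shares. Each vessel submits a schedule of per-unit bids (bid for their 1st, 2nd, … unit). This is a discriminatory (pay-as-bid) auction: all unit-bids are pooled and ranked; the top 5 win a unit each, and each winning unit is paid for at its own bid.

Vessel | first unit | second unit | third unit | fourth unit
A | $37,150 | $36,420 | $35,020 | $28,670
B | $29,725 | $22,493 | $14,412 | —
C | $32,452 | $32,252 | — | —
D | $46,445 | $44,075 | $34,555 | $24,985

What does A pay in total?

A pays $108,590

All unit-bids, highest first — top 5: 46,445 (D-1), 44,075 (D-2), 37,150 (A-1), 36,420 (A-2), 35,020 (A-3)
Next rejected bid: $34,555 (not a price — pay-as-bid).
A's winning unit-bids: 37,150 + 36,420 + 35,020 = $108,590.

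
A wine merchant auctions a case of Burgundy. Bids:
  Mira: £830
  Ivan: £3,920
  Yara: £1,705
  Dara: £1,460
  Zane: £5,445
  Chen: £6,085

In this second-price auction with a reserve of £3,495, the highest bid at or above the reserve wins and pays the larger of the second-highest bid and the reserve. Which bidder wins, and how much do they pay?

Chen pays £5,445

Rule: the highest bid at or above the reserve wins and pays the larger of the second-highest bid and the reserve.
Bids ranked: 6,085 (Chen) > 5,445 (Zane) > 3,920 (Ivan) > 1,705 (Yara) > 1,460 (Dara) > 830 (Mira)
Highest eligible bid: Chen at £6,085.
Second-highest bid £5,445 exceeds the reserve £3,495 → payment £5,445.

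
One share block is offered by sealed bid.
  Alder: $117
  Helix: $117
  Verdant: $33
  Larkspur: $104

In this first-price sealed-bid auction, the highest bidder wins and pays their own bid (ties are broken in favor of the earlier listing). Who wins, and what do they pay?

First-price sealed-bid auction: the highest bidder wins and pays their own bid.
Bids ranked: 117 (Alder) > 117 (Helix) > 104 (Larkspur) > 33 (Verdant)
Tie at $117 → Alder wins by tie-break.
First-price: Alder pays what they bid, $117.

Alder pays $117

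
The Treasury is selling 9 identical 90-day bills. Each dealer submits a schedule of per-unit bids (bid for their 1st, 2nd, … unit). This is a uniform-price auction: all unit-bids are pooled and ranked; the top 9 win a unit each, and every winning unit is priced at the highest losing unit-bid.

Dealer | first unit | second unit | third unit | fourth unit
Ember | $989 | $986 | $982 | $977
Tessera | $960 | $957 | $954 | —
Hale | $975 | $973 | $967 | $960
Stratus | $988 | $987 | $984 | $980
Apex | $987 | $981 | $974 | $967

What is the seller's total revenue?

Total revenue: $8,793

All unit-bids, highest first — top 9: 989 (Ember-1), 988 (Stratus-1), 987 (Stratus-2), 987 (Apex-1), 986 (Ember-2), 984 (Stratus-3), 982 (Ember-3), 981 (Apex-2), 980 (Stratus-4)
The (k+1)-th unit-bid is $977.
Allocation: Apex 2, Ember 3, Stratus 4. Every unit priced at $977.
Revenue = 9 × 977 = $8,793.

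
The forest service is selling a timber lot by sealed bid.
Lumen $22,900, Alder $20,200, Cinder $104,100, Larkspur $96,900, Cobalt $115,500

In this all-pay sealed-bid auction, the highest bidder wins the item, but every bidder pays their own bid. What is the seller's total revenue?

Total revenue: $359,600

Bids ranked: 115,500 (Cobalt) > 104,100 (Cinder) > 96,900 (Larkspur) > 22,900 (Lumen) > 20,200 (Alder)
Every bidder forfeits their bid regardless of winning.
Revenue = 22,900 + 20,200 + 104,100 + 96,900 + 115,500 = $359,600.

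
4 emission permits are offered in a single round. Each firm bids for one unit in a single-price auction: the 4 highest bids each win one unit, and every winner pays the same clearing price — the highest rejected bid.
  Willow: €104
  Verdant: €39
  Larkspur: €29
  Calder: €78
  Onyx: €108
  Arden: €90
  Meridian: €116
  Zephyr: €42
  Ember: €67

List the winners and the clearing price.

Bids ranked high→low: 116 (Meridian), 108 (Onyx), 104 (Willow), 90 (Arden), 78 (Calder), 67 (Ember), …
The 4 highest are Meridian, Onyx, Willow, Arden.
Clearing price = highest rejected bid = €78.

Meridian, Onyx, Willow, Arden; each pays €78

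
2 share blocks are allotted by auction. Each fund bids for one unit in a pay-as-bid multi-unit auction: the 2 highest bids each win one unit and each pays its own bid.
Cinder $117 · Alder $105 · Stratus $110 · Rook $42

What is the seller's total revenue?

Bids ranked high→low: 117 (Cinder), 110 (Stratus), 105 (Alder), 42 (Rook)
Winners (2 units): Cinder, Stratus.
Total revenue = 117 + 110 = $227.

Total revenue: $227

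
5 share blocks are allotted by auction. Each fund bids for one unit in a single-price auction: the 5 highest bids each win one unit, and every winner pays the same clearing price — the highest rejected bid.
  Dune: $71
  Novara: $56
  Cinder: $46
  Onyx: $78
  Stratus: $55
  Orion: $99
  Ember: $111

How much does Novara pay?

Novara pays $55

Bids ranked high→low: 111 (Ember), 99 (Orion), 78 (Onyx), 71 (Dune), 56 (Novara), 55 (Stratus), 46 (Cinder)
The 5 highest are Ember, Orion, Onyx, Dune, Novara.
Clearing price = highest rejected bid = $55.
Novara wins → pays $55.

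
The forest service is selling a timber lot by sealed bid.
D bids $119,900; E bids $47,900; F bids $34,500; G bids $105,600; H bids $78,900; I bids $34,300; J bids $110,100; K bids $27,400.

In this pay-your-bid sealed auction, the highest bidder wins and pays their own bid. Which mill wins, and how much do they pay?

Pay-your-bid sealed auction: the highest bidder wins and pays their own bid.
Sorting bids: 119,900 (D) > 110,100 (J) > 105,600 (G) > 78,900 (H) > 47,900 (E) > 34,500 (F) > …
First-price: D pays what they bid, $119,900.

D pays $119,900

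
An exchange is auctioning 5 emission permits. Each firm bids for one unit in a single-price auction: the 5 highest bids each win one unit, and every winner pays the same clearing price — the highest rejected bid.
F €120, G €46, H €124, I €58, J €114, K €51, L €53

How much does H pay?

Ordering the bids: 124 (H), 120 (F), 114 (J), 58 (I), 53 (L), 51 (K), 46 (G)
Top 5: H, F, J, I, L.
Highest unsuccessful bid: €51 → clearing price.
H wins → pays €51.

H pays €51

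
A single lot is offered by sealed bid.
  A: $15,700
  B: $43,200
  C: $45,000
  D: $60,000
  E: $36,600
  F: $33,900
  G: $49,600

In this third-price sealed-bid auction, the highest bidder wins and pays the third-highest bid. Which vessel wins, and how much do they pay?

D pays $45,000

Bids in order: 60,000 (D) > 49,600 (G) > 45,000 (C) > 43,200 (B) > 36,600 (E) > 33,900 (F) > …
D is highest; pays the third-highest bid, $45,000.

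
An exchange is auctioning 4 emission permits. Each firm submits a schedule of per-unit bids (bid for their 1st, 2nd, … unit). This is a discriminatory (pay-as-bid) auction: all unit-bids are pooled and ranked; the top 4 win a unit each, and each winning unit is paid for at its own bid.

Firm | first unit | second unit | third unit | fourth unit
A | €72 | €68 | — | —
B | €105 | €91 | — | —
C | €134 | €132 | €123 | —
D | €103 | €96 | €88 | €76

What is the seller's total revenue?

Total revenue: €494

Pooled unit-bids ranked (top 4): 134 (C-1), 132 (C-2), 123 (C-3), 105 (B-1)
Next rejected bid: €103 (not a price — pay-as-bid).
Each winning unit pays its own bid.
Revenue = 134 + 132 + 123 + 105 = €494.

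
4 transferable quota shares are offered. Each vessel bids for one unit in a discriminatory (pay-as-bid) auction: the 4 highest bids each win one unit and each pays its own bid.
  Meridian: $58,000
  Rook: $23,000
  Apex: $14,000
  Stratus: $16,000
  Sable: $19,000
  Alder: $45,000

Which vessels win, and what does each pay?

Ordering the bids: 58,000 (Meridian), 45,000 (Alder), 23,000 (Rook), 19,000 (Sable), 16,000 (Stratus), 14,000 (Apex)
Top 4: Meridian, Alder, Rook, Sable.
Each winner pays its own bid: Meridian $58,000, Alder $45,000, Rook $23,000, Sable $19,000.

Meridian $58,000, Alder $45,000, Rook $23,000, Sable $19,000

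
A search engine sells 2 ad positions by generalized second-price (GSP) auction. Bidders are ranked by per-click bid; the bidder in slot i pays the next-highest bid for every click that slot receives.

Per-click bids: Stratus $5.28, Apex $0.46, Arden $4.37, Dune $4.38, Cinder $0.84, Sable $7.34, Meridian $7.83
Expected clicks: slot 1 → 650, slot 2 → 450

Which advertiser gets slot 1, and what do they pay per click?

Meridian; $7.34 per click

Ranked by bid: $7.83 (Meridian) > $7.34 (Sable) > $5.28 (Stratus) > …
Slot 1 goes to the first-ranked bidder, Meridian, who pays the next bid down: $7.34/click.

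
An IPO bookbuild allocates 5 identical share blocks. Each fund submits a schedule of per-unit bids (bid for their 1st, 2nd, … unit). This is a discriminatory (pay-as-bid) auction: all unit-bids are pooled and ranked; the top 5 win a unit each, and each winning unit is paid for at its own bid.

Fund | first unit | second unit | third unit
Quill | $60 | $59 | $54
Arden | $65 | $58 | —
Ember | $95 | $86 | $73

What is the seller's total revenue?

Merging the schedules and taking the best 5: 95 (Ember-1), 86 (Ember-2), 73 (Ember-3), 65 (Arden-1), 60 (Quill-1)
Next rejected bid: $59 (not a price — pay-as-bid).
Each winning unit pays its own bid.
Revenue = 95 + 86 + 73 + 65 + 60 = $379.

Total revenue: $379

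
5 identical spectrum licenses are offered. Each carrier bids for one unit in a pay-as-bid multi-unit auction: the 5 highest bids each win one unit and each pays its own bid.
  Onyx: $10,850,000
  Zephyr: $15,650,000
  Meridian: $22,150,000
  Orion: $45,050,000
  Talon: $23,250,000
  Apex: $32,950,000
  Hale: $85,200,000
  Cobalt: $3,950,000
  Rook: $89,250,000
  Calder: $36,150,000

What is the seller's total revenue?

Total revenue: $288,600,000

Ordering the bids: 89,250,000 (Rook), 85,200,000 (Hale), 45,050,000 (Orion), 36,150,000 (Calder), 32,950,000 (Apex), 23,250,000 (Talon), 22,150,000 (Meridian), …
The 5 highest are Rook, Hale, Orion, Calder, Apex.
Total revenue = 89,250,000 + 85,200,000 + 45,050,000 + 36,150,000 + 32,950,000 = $288,600,000.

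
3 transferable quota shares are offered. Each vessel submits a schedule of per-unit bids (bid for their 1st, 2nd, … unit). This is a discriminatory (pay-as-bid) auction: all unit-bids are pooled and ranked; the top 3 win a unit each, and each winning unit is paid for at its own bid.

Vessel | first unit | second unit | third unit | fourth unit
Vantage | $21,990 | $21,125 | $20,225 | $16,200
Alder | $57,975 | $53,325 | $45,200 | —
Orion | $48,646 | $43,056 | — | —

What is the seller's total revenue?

Total revenue: $159,946

Pooled unit-bids ranked (top 3): 57,975 (Alder-1), 53,325 (Alder-2), 48,646 (Orion-1)
Next rejected bid: $45,200 (not a price — pay-as-bid).
Each winning unit pays its own bid.
Revenue = 57,975 + 53,325 + 48,646 = $159,946.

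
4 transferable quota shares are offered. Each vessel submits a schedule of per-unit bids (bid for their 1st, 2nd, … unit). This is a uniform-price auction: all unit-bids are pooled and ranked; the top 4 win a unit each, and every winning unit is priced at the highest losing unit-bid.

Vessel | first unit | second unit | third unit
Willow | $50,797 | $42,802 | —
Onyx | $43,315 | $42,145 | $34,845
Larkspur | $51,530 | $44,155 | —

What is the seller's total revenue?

Pooled unit-bids ranked (top 4): 51,530 (Larkspur-1), 50,797 (Willow-1), 44,155 (Larkspur-2), 43,315 (Onyx-1)
The (k+1)-th unit-bid is $42,802.
Allocation: Larkspur 2, Onyx 1, Willow 1. Every unit priced at $42,802.
Revenue = 4 × 42,802 = $171,208.

Total revenue: $171,208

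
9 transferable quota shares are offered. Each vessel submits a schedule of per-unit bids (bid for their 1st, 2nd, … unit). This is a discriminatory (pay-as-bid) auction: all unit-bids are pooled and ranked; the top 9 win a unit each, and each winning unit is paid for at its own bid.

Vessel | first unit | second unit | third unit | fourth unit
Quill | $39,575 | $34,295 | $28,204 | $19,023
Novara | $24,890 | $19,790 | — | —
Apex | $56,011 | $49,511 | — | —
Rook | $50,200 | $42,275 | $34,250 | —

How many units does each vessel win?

Apex 2, Novara 1, Quill 3, Rook 3

Merging the schedules and taking the best 9: 56,011 (Apex-1), 50,200 (Rook-1), 49,511 (Apex-2), 42,275 (Rook-2), 39,575 (Quill-1), 34,295 (Quill-2), 34,250 (Rook-3), 28,204 (Quill-3), 24,890 (Novara-1)
Next rejected bid: $19,790 (not a price — pay-as-bid).
Allocation: Apex 2, Novara 1, Quill 3, Rook 3.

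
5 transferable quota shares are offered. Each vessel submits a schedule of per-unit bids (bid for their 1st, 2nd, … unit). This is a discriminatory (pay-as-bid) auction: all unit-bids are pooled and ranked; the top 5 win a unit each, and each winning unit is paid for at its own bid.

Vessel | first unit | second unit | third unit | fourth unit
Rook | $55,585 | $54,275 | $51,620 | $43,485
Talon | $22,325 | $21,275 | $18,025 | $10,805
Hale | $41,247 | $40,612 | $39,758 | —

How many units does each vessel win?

Hale 1, Rook 4

Merging the schedules and taking the best 5: 55,585 (Rook-1), 54,275 (Rook-2), 51,620 (Rook-3), 43,485 (Rook-4), 41,247 (Hale-1)
Next rejected bid: $40,612 (not a price — pay-as-bid).
Allocation: Hale 1, Rook 4.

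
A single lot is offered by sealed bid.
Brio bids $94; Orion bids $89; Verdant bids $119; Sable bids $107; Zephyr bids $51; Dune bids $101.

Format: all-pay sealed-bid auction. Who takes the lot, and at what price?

Verdant pays $119

Rule: the highest bidder wins the item, but every bidder pays their own bid.
Bids ranked: 119 (Verdant) > 107 (Sable) > 101 (Dune) > 94 (Brio) > 89 (Orion) > 51 (Zephyr)
Verdant is highest and takes the item; every bidder forfeits their bid.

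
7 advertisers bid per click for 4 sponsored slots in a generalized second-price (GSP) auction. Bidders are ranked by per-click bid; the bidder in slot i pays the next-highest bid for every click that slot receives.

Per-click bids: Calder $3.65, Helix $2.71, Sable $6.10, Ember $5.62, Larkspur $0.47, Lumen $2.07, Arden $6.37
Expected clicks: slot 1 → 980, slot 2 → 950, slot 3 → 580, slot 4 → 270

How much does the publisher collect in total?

Ranked by bid: $6.37 (Arden) > $6.10 (Sable) > $5.62 (Ember) > $3.65 (Calder) > $2.71 (Helix) > …
Slot 1: Arden pays $6.10 × 980 = $5978.00
Slot 2: Sable pays $5.62 × 950 = $5339.00
Slot 3: Ember pays $3.65 × 580 = $2117.00
Slot 4: Calder pays $2.71 × 270 = $731.70
Total = $14165.70

Total revenue: $14165.70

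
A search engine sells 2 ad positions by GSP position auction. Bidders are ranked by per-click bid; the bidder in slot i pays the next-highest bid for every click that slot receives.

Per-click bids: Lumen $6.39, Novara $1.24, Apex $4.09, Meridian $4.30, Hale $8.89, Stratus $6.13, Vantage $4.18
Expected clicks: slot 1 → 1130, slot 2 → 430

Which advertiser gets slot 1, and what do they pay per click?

Sorting advertisers: $8.89 (Hale) > $6.39 (Lumen) > $6.13 (Stratus) > …
Slot 1 goes to the first-ranked bidder, Hale, who pays the next bid down: $6.39/click.

Hale; $6.39 per click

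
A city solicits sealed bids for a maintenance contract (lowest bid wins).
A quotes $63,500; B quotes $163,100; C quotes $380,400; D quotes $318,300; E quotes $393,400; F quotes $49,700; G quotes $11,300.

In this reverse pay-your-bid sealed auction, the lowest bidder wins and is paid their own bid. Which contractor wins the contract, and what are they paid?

G is paid $11,300

Bids in order: 11,300 (G) < 49,700 (F) < 63,500 (A) < 163,100 (B) < 318,300 (D) < 380,400 (C) < …
First-price: G is paid what they bid, $11,300.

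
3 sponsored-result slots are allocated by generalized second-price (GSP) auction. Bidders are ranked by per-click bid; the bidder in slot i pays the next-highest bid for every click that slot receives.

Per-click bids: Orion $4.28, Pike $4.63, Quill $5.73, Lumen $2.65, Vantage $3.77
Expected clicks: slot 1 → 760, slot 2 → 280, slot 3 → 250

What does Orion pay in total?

Orion pays $942.50

Sorting advertisers: $5.73 (Quill) > $4.63 (Pike) > $4.28 (Orion) > $3.77 (Vantage) > …
Orion holds slot 3 → pays next bid $3.77 × 250 clicks = $942.50.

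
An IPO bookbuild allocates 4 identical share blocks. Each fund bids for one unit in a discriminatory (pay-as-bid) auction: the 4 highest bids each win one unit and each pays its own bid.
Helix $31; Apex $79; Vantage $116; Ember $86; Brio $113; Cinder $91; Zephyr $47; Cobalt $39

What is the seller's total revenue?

Total revenue: $406

Bids ranked high→low: 116 (Vantage), 113 (Brio), 91 (Cinder), 86 (Ember), 79 (Apex), 47 (Zephyr), …
The 4 highest are Vantage, Brio, Cinder, Ember.
Total revenue = 116 + 113 + 91 + 86 = $406.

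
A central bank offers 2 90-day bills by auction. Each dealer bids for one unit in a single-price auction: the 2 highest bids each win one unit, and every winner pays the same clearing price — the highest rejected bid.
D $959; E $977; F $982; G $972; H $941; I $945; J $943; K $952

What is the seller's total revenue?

Sorting: 982 (F), 977 (E), 972 (G), 959 (D), …
The 2 highest are F, E.
Highest unsuccessful bid: $972 → clearing price.
Total revenue = 2 × $972 = $1,944.

Total revenue: $1,944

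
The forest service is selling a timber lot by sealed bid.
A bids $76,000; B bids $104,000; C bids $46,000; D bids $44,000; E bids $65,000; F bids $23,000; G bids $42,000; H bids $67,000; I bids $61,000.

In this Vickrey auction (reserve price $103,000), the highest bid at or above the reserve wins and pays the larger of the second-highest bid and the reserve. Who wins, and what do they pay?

Vickrey auction (reserve price $103,000): the highest bid at or above the reserve wins and pays the larger of the second-highest bid and the reserve.
Sorting bids: 104,000 (B) > 76,000 (A) > 67,000 (H) > 65,000 (E) > 61,000 (I) > 46,000 (C) > …
Highest eligible bid: B at $104,000.
Second-highest bid $76,000 is below the reserve $103,000, so the reserve binds → payment $103,000.

B pays $103,000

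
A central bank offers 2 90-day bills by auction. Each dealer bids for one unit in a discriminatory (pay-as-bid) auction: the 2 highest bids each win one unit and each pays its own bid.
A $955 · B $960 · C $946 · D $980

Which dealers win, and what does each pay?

Ordering the bids: 980 (D), 960 (B), 955 (A), 946 (C)
Top 2: D, B.
Each winner pays its own bid: D $980, B $960.

D $980, B $960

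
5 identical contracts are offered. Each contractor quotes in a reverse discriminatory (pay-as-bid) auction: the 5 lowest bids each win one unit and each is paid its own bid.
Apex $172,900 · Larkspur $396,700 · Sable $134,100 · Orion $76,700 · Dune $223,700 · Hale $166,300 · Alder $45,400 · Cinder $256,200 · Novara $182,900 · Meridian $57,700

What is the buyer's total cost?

Total cost: $480,200

Ordering the bids: 45,400 (Alder), 57,700 (Meridian), 76,700 (Orion), 134,100 (Sable), 166,300 (Hale), 172,900 (Apex), 182,900 (Novara), …
Winners (5 units): Alder, Meridian, Orion, Sable, Hale.
Total cost = 45,400 + 57,700 + 76,700 + 134,100 + 166,300 = $480,200.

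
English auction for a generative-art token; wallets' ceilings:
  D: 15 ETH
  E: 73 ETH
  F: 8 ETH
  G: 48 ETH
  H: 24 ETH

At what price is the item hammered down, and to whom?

Open ascending-bid auction: the price rises until one bidder remains; the winner pays the price at which the last rival dropped out.
Limits in order: 73 (E) > 48 (G) > 24 (H) > 15 (D) > 8 (F)
Once the price passes 48 ETH, only E is left; the hammer falls at G's limit of 48 ETH.

E wins at 48 ETH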